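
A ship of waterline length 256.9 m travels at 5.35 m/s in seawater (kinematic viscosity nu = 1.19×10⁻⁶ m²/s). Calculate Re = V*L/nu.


Formula: Re = V * L / nu
Step 1 — V * L = 5.35 * 256.9 = 1374.415 m^2/s
Step 2 — Re = 1374.415 / 1.19e-6 = 1.15e+09

1.15e+09


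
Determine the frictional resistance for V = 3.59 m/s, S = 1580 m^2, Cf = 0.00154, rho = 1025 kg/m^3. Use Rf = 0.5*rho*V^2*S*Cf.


Formula: Rf = 0.5 * rho * V^2 * S * Cf
Step 1 — V^2 = 3.59^2 = 12.8881
Step 2 — 0.5 * rho * V^2 = 0.5 * 1025 * 12.8881 = 6605.15125
Step 3 — Rf = 6605.15125 * 1580 * 0.00154 ≈ 16072 N (5 s.f.)

16072 N


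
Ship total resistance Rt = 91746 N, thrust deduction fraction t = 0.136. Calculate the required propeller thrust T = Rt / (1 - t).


Formula: T = Rt / (1 - t)
Step 1 — (1 - t) = 1 - 0.136 = 0.864
Step 2 — T = 91746 / 0.864 ≈ 106190 N (5 s.f.)

106190 N


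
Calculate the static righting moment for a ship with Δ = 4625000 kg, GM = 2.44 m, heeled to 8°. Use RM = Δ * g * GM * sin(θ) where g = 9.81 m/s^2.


Formula: GZ = GM * sin(theta); RM = disp * g * GZ
Step 1 — GZ = 2.44 * sin(8°) = 2.44 * 0.139173 = 0.339582 m
Step 2 — RM = 4625000 * 9.81 * 0.339582 ≈ 15407000 N·m (5 s.f.)

15407000 N·m


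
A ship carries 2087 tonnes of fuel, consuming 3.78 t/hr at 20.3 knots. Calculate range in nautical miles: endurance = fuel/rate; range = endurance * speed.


Formula: endurance = fuel / rate; range = endurance * speed
Step 1 — endurance = 2087 / 3.78 = 552.1164 hours
Step 2 — range = 552.1164 * 20.3 ≈ 11208 nautical miles (5 s.f.)

11208 NM


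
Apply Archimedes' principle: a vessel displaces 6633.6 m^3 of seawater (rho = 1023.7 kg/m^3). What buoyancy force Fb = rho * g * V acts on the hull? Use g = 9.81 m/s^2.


Formula: Fb = rho * g * V
Substituting: Fb = 1023.7 * 9.81 * 6633.6
Intermediate: 1023.7 * 9.81 = 10042.497
Result: Fb = 10042.497 * 6633.6 ≈ 66618000 N (5 s.f.)

66618000 N


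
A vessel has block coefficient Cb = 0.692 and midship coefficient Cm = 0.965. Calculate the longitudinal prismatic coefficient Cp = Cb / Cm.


Formula: Cp = Cb / Cm
Substituting: Cp = 0.692 / 0.965
Result: Cp ≈ 0.71710 (5 s.f.)

0.71710


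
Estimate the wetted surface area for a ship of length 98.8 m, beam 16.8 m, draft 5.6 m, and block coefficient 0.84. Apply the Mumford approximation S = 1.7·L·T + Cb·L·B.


Formula: S = 1.7*L*T + V/T with V = Cb*L*B*T, i.e. S = L * (1.7*T + Cb*B)
Step 1 — 1.7*T = 1.7 * 5.6 = 9.52 m
Step 2 — Cb*B = 0.84 * 16.8 = 14.112 m
Step 3 — 1.7*T + Cb*B = 9.52 + 14.112 = 23.632 m
Step 4 — S = 98.8 * 23.632 ≈ 2334.8 m^2 (5 s.f.)

2334.8 m^2


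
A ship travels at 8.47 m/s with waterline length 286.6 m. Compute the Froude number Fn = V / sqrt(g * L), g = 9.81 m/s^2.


Formula: Fn = V / sqrt(g * L)
Step 1 — g * L = 9.81 * 286.6 = 2811.546
Step 2 — sqrt(g * L) = sqrt(2811.546) = 53.024013
Step 3 — Fn = 8.47 / 53.024013 ≈ 0.15974 (5 s.f.)

0.15974


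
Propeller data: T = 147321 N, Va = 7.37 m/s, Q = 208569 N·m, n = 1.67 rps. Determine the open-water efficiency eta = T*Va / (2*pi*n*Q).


Formula: eta = T * Va / (2 * pi * n * Q)
Step 1 — numerator = T * Va = 147321 * 7.37 = 1085755.77
Step 2 — 2 * pi * n = 2 * pi * 1.67 = 10.492919
Step 3 — denominator = 10.492919 * 208569 = 2188497.62
Step 4 — eta = 1085755.77 / 2188497.62 ≈ 0.49612 (5 s.f.)

0.49612


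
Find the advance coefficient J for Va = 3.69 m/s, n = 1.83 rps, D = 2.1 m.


Formula: J = Va / (n * D)
Step 1 — n * D = 1.83 * 2.1 = 3.843
Step 2 — J = 3.69 / 3.843 ≈ 0.96019 (5 s.f.)

0.96019


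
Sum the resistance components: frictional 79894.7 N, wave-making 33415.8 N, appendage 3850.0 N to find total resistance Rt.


Formula: Rt = Rf + Rw + Ra
Substituting: Rt = 79894.7 + 33415.8 + 3850.0
Result: Rt = 117160.5 N

117160.5 N


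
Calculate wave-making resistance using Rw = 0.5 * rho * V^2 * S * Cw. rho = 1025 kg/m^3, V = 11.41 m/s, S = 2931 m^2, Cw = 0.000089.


Formula: Rw = 0.5 * rho * V^2 * S * Cw
Step 1 — V^2 = 11.41^2 = 130.1881
Step 2 — 0.5 * rho * V^2 = 0.5 * 1025 * 130.1881 = 66721.40125
Step 3 — Rw = 66721.40125 * 2931 * 0.000089 ≈ 17405 N (5 s.f.)

17405 N


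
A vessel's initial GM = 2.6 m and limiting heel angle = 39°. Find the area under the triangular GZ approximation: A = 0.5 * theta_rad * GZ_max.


Formula: GZ_max = GM * sin(theta); Area = 0.5 * theta_rad * GZ_max
Step 1 — GZ_max = 2.6 * sin(39°) = 2.6 * 0.62932 = 1.636232 m
Step 2 — theta_rad = 39 * pi/180 = 0.680678 rad
Step 3 — Area = 0.5 * 0.680678 * 1.636232 ≈ 0.55687 m·rad (5 s.f.)

0.55687 m·rad


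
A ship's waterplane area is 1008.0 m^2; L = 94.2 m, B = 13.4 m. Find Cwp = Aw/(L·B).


Formula: Cwp = Aw / (L * B)
Step 1 — L * B = 94.2 * 13.4 = 1262.28 m^2
Step 2 — Cwp = 1008.0 / 1262.28 ≈ 0.79855 (5 s.f.)

0.79855


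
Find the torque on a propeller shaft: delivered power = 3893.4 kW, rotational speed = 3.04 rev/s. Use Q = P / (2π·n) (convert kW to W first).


Formula: Q = P_W / (2 * pi * n)
Step 1 — P_W = 3893.4 kW * 1000 = 3893400.0 W
Step 2 — 2 * pi * n = 2 * pi * 3.04 = 19.100883
Step 3 — Q = 3893400.0 / 19.100883 ≈ 203830 N·m (5 s.f.)

203830 N·m


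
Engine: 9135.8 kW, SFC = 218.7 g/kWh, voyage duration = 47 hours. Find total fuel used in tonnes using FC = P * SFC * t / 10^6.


Formula: FC (tonnes) = P * SFC * t / 1,000,000
Step 1 — P * SFC * t = 9135.8 * 218.7 * 47 = 93905974.62 g
Step 2 — FC (tonnes) = 93905974.62 / 1,000,000 ≈ 93.906 tonnes (5 s.f.)

93.906 tonnes


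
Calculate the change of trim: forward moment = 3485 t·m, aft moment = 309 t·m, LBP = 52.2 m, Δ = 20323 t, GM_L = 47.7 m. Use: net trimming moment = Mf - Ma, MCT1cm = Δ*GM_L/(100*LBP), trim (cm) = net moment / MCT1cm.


Formula: net trimming moment = Mf - Ma; MCT1cm = Δ*GM_L/(100*LBP); trim = net moment / MCT1cm
Step 1 — net trimming moment = 3485 - 309 = 3176 t·m
Step 2 — MCT1cm = 20323 * 47.7 / (100 * 52.2) = 185.7102 t·m/cm
Step 3 — trim = 3176 / 185.7102 ≈ 17.102 cm (5 s.f.)

17.102 cm


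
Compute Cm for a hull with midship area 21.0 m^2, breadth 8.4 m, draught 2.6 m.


Formula: Cm = Am / (B * T)
Step 1 — B * T = 8.4 * 2.6 = 21.84 m^2
Step 2 — Cm = 21.0 / 21.84 ≈ 0.96154 (5 s.f.)

0.96154


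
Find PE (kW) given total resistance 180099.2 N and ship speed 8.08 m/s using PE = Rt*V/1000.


Formula: PE = Rt * V / 1000 (kW)
Step 1 — PE (W) = 180099.2 * 8.08 = 1455201.536 W
Step 2 — PE (kW) = 1455201.536 / 1000 ≈ 1455.2 kW (5 s.f.)

1455.2 kW


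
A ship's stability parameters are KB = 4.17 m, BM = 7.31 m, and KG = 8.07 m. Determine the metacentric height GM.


Formula: GM = KB + BM - KG
Step 1 — KM = KB + BM = 4.17 + 7.31 = 11.48 m
Step 2 — GM = KM - KG = 11.48 - 8.07 = 3.41 m

3.41 m


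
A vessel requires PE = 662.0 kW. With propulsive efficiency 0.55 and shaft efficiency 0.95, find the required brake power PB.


Formula: PB = PE / (eta_D * eta_S)
Step 1 — combined efficiency = eta_D * eta_S = 0.55 * 0.95 = 0.5225
Step 2 — PB = 662.0 / 0.5225 ≈ 1267.0 kW (5 s.f.)

1267.0 kW


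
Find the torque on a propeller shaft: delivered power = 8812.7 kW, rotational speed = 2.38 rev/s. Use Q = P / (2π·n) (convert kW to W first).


Formula: Q = P_W / (2 * pi * n)
Step 1 — P_W = 8812.7 kW * 1000 = 8812700.0 W
Step 2 — 2 * pi * n = 2 * pi * 2.38 = 14.953981
Step 3 — Q = 8812700.0 / 14.953981 ≈ 589320 N·m (5 s.f.)

589320 N·m


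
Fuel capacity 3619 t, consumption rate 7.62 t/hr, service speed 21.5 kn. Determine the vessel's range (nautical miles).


Formula: endurance = fuel / rate; range = endurance * speed
Step 1 — endurance = 3619 / 7.62 = 474.9344 hours
Step 2 — range = 474.9344 * 21.5 ≈ 10211 nautical miles (5 s.f.)

10211 NM


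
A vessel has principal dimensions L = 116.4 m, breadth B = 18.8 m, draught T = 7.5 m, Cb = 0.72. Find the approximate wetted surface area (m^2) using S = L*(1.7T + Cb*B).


Formula: S = 1.7*L*T + V/T with V = Cb*L*B*T, i.e. S = L * (1.7*T + Cb*B)
Step 1 — 1.7*T = 1.7 * 7.5 = 12.75 m
Step 2 — Cb*B = 0.72 * 18.8 = 13.536 m
Step 3 — 1.7*T + Cb*B = 12.75 + 13.536 = 26.286 m
Step 4 — S = 116.4 * 26.286 ≈ 3059.7 m^2 (5 s.f.)

3059.7 m^2


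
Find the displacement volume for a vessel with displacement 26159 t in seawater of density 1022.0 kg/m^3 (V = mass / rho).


Formula: V = mass / rho
Step 1 — convert tonnes to kg: 26159 t * 1000 = 26159000 kg
Step 2 — V = 26159000 / 1022.0 ≈ 25596 m^3 (5 s.f.)

25596 m^3


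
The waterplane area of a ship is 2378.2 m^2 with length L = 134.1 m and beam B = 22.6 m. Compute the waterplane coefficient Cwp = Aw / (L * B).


Formula: Cwp = Aw / (L * B)
Step 1 — L * B = 134.1 * 22.6 = 3030.66 m^2
Step 2 — Cwp = 2378.2 / 3030.66 ≈ 0.78471 (5 s.f.)

0.78471


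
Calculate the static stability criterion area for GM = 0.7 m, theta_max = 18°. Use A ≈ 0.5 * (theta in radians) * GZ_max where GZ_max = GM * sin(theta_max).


Formula: GZ_max = GM * sin(theta); Area = 0.5 * theta_rad * GZ_max
Step 1 — GZ_max = 0.7 * sin(18°) = 0.7 * 0.309017 = 0.216312 m
Step 2 — theta_rad = 18 * pi/180 = 0.314159 rad
Step 3 — Area = 0.5 * 0.314159 * 0.216312 ≈ 0.033978 m·rad (5 s.f.)

0.033978 m·rad


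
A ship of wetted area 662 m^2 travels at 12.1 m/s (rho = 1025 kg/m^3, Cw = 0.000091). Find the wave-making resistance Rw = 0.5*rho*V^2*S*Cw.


Formula: Rw = 0.5 * rho * V^2 * S * Cw
Step 1 — V^2 = 12.1^2 = 146.41
Step 2 — 0.5 * rho * V^2 = 0.5 * 1025 * 146.41 = 75035.125
Step 3 — Rw = 75035.125 * 662 * 0.000091 ≈ 4520.3 N (5 s.f.)

4520.3 N


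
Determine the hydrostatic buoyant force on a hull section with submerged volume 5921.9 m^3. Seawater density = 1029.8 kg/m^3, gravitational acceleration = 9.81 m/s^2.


Formula: Fb = rho * g * V
Substituting: Fb = 1029.8 * 9.81 * 5921.9
Intermediate: 1029.8 * 9.81 = 10102.338
Result: Fb = 10102.338 * 5921.9 ≈ 59825000 N (5 s.f.)

59825000 N


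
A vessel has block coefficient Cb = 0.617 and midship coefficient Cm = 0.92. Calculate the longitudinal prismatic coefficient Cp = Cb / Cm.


Formula: Cp = Cb / Cm
Substituting: Cp = 0.617 / 0.92
Result: Cp ≈ 0.67065 (5 s.f.)

0.67065


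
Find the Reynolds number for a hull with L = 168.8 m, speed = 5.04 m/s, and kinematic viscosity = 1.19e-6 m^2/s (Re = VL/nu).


Formula: Re = V * L / nu
Step 1 — V * L = 5.04 * 168.8 = 850.752 m^2/s
Step 2 — Re = 850.752 / 1.19e-6 = 7.15e+08

7.15e+08


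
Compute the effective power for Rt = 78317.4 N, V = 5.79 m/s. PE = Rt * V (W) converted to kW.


Formula: PE = Rt * V / 1000 (kW)
Step 1 — PE (W) = 78317.4 * 5.79 = 453457.746 W
Step 2 — PE (kW) = 453457.746 / 1000 ≈ 453.46 kW (5 s.f.)

453.46 kW


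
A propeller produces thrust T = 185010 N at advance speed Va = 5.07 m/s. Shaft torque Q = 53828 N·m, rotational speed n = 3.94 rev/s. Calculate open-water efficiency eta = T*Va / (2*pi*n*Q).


Formula: eta = T * Va / (2 * pi * n * Q)
Step 1 — numerator = T * Va = 185010 * 5.07 = 938000.7
Step 2 — 2 * pi * n = 2 * pi * 3.94 = 24.75575
Step 3 — denominator = 24.75575 * 53828 = 1332552.51
Step 4 — eta = 938000.7 / 1332552.51 ≈ 0.70391 (5 s.f.)

0.70391


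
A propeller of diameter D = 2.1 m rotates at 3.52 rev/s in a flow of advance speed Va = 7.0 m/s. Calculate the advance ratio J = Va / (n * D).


Formula: J = Va / (n * D)
Step 1 — n * D = 3.52 * 2.1 = 7.392
Step 2 — J = 7.0 / 7.392 ≈ 0.94697 (5 s.f.)

0.94697


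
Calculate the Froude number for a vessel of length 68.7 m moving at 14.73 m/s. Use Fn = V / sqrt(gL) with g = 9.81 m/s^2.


Formula: Fn = V / sqrt(g * L)
Step 1 — g * L = 9.81 * 68.7 = 673.947
Step 2 — sqrt(g * L) = sqrt(673.947) = 25.960489
Step 3 — Fn = 14.73 / 25.960489 ≈ 0.56740 (5 s.f.)

0.56740


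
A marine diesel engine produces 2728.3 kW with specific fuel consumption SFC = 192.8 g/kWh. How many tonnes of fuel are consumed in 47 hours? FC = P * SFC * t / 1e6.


Formula: FC (tonnes) = P * SFC * t / 1,000,000
Step 1 — P * SFC * t = 2728.3 * 192.8 * 47 = 24722763.28 g
Step 2 — FC (tonnes) = 24722763.28 / 1,000,000 ≈ 24.723 tonnes (5 s.f.)

24.723 tonnes


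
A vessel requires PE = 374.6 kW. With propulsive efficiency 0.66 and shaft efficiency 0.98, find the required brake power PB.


Formula: PB = PE / (eta_D * eta_S)
Step 1 — combined efficiency = eta_D * eta_S = 0.66 * 0.98 = 0.6468
Step 2 — PB = 374.6 / 0.6468 ≈ 579.16 kW (5 s.f.)

579.16 kW


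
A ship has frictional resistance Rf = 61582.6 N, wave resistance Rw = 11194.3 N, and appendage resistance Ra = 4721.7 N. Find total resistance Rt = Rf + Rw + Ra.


Formula: Rt = Rf + Rw + Ra
Substituting: Rt = 61582.6 + 11194.3 + 4721.7
Result: Rt = 77498.6 N

77498.6 N


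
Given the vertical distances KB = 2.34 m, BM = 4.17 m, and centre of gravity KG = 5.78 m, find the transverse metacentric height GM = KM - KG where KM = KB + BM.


Formula: GM = KB + BM - KG
Step 1 — KM = KB + BM = 2.34 + 4.17 = 6.51 m
Step 2 — GM = KM - KG = 6.51 - 5.78 = 0.73 m

0.73 m


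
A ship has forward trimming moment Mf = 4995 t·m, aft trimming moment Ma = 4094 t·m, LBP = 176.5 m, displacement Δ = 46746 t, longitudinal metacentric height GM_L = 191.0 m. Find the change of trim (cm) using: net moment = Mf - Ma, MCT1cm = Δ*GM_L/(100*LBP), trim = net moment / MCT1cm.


Formula: net trimming moment = Mf - Ma; MCT1cm = Δ*GM_L/(100*LBP); trim = net moment / MCT1cm
Step 1 — net trimming moment = 4995 - 4094 = 901 t·m
Step 2 — MCT1cm = 46746 * 191.0 / (100 * 176.5) = 505.8632 t·m/cm
Step 3 — trim = 901 / 505.8632 ≈ 1.7811 cm (5 s.f.)

1.7811 cm


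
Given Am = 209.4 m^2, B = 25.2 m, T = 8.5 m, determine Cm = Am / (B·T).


Formula: Cm = Am / (B * T)
Step 1 — B * T = 25.2 * 8.5 = 214.2 m^2
Step 2 — Cm = 209.4 / 214.2 ≈ 0.97759 (5 s.f.)

0.97759


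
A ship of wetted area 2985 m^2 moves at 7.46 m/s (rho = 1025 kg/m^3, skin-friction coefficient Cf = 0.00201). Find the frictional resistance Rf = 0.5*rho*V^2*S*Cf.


Formula: Rf = 0.5 * rho * V^2 * S * Cf
Step 1 — V^2 = 7.46^2 = 55.6516
Step 2 — 0.5 * rho * V^2 = 0.5 * 1025 * 55.6516 = 28521.445
Step 3 — Rf = 28521.445 * 2985 * 0.00201 ≈ 171120 N (5 s.f.)

171120 N


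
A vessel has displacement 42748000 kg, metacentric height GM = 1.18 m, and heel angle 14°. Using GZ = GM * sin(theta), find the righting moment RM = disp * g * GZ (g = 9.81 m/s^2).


Formula: GZ = GM * sin(theta); RM = disp * g * GZ
Step 1 — GZ = 1.18 * sin(14°) = 1.18 * 0.241922 = 0.285468 m
Step 2 — RM = 42748000 * 9.81 * 0.285468 ≈ 119710000 N·m (5 s.f.)

119710000 N·m


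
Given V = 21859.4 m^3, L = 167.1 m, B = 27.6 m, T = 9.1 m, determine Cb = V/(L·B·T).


Formula: Cb = V / (L * B * T)
Step 1 — L * B * T = 167.1 * 27.6 * 9.1 = 41968.836 m^3
Step 2 — Cb = 21859.4 / 41968.836 ≈ 0.52085 (5 s.f.)

0.52085


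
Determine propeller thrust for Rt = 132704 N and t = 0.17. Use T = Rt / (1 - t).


Formula: T = Rt / (1 - t)
Step 1 — (1 - t) = 1 - 0.17 = 0.83
Step 2 — T = 132704 / 0.83 ≈ 159880 N (5 s.f.)

159880 N


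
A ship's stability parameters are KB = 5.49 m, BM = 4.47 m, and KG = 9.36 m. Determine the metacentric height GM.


Formula: GM = KB + BM - KG
Step 1 — KM = KB + BM = 5.49 + 4.47 = 9.96 m
Step 2 — GM = KM - KG = 9.96 - 9.36 = 0.6 m

0.6 m


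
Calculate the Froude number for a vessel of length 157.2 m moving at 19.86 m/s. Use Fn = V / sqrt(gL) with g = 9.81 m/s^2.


Formula: Fn = V / sqrt(g * L)
Step 1 — g * L = 9.81 * 157.2 = 1542.132
Step 2 — sqrt(g * L) = sqrt(1542.132) = 39.269989
Step 3 — Fn = 19.86 / 39.269989 ≈ 0.50573 (5 s.f.)

0.50573


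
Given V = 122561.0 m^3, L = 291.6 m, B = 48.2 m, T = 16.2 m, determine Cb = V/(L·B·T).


Formula: Cb = V / (L * B * T)
Step 1 — L * B * T = 291.6 * 48.2 * 16.2 = 227692.944 m^3
Step 2 — Cb = 122561.0 / 227692.944 ≈ 0.53827 (5 s.f.)

0.53827


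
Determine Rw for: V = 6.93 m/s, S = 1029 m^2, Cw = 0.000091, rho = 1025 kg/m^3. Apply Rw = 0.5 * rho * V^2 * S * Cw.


Formula: Rw = 0.5 * rho * V^2 * S * Cw
Step 1 — V^2 = 6.93^2 = 48.0249
Step 2 — 0.5 * rho * V^2 = 0.5 * 1025 * 48.0249 = 24612.76125
Step 3 — Rw = 24612.76125 * 1029 * 0.000091 ≈ 2304.7 N (5 s.f.)

2304.7 N


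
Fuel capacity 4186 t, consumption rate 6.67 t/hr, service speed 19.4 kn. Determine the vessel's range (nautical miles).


Formula: endurance = fuel / rate; range = endurance * speed
Step 1 — endurance = 4186 / 6.67 = 627.5862 hours
Step 2 — range = 627.5862 * 19.4 ≈ 12175 nautical miles (5 s.f.)

12175 NM


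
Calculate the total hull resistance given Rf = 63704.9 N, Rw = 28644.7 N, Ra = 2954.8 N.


Formula: Rt = Rf + Rw + Ra
Substituting: Rt = 63704.9 + 28644.7 + 2954.8
Result: Rt = 95304.4 N

95304.4 N


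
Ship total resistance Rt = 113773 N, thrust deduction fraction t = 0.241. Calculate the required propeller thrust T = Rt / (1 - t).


Formula: T = Rt / (1 - t)
Step 1 — (1 - t) = 1 - 0.241 = 0.759
Step 2 — T = 113773 / 0.759 ≈ 149900 N (5 s.f.)

149900 N


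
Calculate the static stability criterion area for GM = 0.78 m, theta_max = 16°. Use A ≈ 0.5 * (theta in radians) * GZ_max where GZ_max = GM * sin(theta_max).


Formula: GZ_max = GM * sin(theta); Area = 0.5 * theta_rad * GZ_max
Step 1 — GZ_max = 0.78 * sin(16°) = 0.78 * 0.275637 = 0.214997 m
Step 2 — theta_rad = 16 * pi/180 = 0.279253 rad
Step 3 — Area = 0.5 * 0.279253 * 0.214997 ≈ 0.030019 m·rad (5 s.f.)

0.030019 m·rad


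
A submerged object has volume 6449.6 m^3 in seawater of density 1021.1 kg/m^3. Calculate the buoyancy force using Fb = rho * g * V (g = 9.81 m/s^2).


Formula: Fb = rho * g * V
Substituting: Fb = 1021.1 * 9.81 * 6449.6
Intermediate: 1021.1 * 9.81 = 10016.991
Result: Fb = 10016.991 * 6449.6 ≈ 64606000 N (5 s.f.)

64606000 N


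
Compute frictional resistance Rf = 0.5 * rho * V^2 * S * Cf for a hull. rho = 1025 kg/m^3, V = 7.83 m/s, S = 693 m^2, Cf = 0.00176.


Formula: Rf = 0.5 * rho * V^2 * S * Cf
Step 1 — V^2 = 7.83^2 = 61.3089
Step 2 — 0.5 * rho * V^2 = 0.5 * 1025 * 61.3089 = 31420.81125
Step 3 — Rf = 31420.81125 * 693 * 0.00176 ≈ 38323 N (5 s.f.)

38323 N


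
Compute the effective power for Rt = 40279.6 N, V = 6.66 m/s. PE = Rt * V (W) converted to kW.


Formula: PE = Rt * V / 1000 (kW)
Step 1 — PE (W) = 40279.6 * 6.66 = 268262.136 W
Step 2 — PE (kW) = 268262.136 / 1000 ≈ 268.26 kW (5 s.f.)

268.26 kW


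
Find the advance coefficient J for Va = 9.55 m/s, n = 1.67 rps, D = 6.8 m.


Formula: J = Va / (n * D)
Step 1 — n * D = 1.67 * 6.8 = 11.356
Step 2 — J = 9.55 / 11.356 ≈ 0.84097 (5 s.f.)

0.84097


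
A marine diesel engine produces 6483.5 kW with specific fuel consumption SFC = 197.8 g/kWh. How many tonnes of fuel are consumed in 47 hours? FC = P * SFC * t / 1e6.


Formula: FC (tonnes) = P * SFC * t / 1,000,000
Step 1 — P * SFC * t = 6483.5 * 197.8 * 47 = 60274506.1 g
Step 2 — FC (tonnes) = 60274506.1 / 1,000,000 ≈ 60.275 tonnes (5 s.f.)

60.275 tonnes


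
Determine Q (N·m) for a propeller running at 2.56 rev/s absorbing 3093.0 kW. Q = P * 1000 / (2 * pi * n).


Formula: Q = P_W / (2 * pi * n)
Step 1 — P_W = 3093.0 kW * 1000 = 3093000.0 W
Step 2 — 2 * pi * n = 2 * pi * 2.56 = 16.084954
Step 3 — Q = 3093000.0 / 16.084954 ≈ 192290 N·m (5 s.f.)

192290 N·m


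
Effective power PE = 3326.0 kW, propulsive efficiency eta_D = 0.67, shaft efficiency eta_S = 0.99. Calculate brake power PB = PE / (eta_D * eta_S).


Formula: PB = PE / (eta_D * eta_S)
Step 1 — combined efficiency = eta_D * eta_S = 0.67 * 0.99 = 0.6633
Step 2 — PB = 3326.0 / 0.6633 ≈ 5014.3 kW (5 s.f.)

5014.3 kW


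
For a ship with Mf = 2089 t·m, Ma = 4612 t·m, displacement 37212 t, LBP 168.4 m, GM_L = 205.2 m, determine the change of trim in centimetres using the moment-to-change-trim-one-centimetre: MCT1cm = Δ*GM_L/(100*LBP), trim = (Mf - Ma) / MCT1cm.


Formula: net trimming moment = Mf - Ma; MCT1cm = Δ*GM_L/(100*LBP); trim = net moment / MCT1cm
Step 1 — net trimming moment = 2089 - 4612 = -2523 t·m
Step 2 — MCT1cm = 37212 * 205.2 / (100 * 168.4) = 453.4384 t·m/cm
Step 3 — trim = -2523 / 453.4384 ≈ -5.5642 cm (5 s.f.)

-5.5642 cm


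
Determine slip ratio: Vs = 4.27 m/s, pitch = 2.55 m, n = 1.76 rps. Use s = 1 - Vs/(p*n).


Formula: s = 1 - Vs / (p * n)
Step 1 — p * n = 2.55 * 1.76 = 4.488
Step 2 — Vs / (p*n) = 4.27 / 4.488 = 0.951426 (6 d.p.)
Step 3 — s = 1 - 0.951426 = 0.048574

0.048574


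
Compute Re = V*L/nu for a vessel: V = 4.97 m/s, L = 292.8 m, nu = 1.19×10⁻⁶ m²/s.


Formula: Re = V * L / nu
Step 1 — V * L = 4.97 * 292.8 = 1455.216 m^2/s
Step 2 — Re = 1455.216 / 1.19e-6 = 1.22e+09

1.22e+09


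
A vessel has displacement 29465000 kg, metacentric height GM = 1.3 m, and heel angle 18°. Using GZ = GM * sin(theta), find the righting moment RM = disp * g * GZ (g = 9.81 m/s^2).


Formula: GZ = GM * sin(theta); RM = disp * g * GZ
Step 1 — GZ = 1.3 * sin(18°) = 1.3 * 0.309017 = 0.401722 m
Step 2 — RM = 29465000 * 9.81 * 0.401722 ≈ 116120000 N·m (5 s.f.)

116120000 N·m


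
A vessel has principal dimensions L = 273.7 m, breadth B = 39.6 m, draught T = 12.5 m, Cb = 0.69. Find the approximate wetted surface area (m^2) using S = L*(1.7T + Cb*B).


Formula: S = 1.7*L*T + V/T with V = Cb*L*B*T, i.e. S = L * (1.7*T + Cb*B)
Step 1 — 1.7*T = 1.7 * 12.5 = 21.25 m
Step 2 — Cb*B = 0.69 * 39.6 = 27.324 m
Step 3 — 1.7*T + Cb*B = 21.25 + 27.324 = 48.574 m
Step 4 — S = 273.7 * 48.574 ≈ 13295 m^2 (5 s.f.)

13295 m^2


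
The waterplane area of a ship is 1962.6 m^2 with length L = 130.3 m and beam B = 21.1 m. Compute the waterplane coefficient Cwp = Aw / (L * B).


Formula: Cwp = Aw / (L * B)
Step 1 — L * B = 130.3 * 21.1 = 2749.33 m^2
Step 2 — Cwp = 1962.6 / 2749.33 ≈ 0.71385 (5 s.f.)

0.71385


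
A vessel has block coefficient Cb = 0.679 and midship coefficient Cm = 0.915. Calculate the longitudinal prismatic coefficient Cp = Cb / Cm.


Formula: Cp = Cb / Cm
Substituting: Cp = 0.679 / 0.915
Result: Cp ≈ 0.74208 (5 s.f.)

0.74208


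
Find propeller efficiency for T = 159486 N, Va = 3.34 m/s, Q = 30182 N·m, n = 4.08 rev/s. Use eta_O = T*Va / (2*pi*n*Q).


Formula: eta = T * Va / (2 * pi * n * Q)
Step 1 — numerator = T * Va = 159486 * 3.34 = 532683.24
Step 2 — 2 * pi * n = 2 * pi * 4.08 = 25.635396
Step 3 — denominator = 25.635396 * 30182 = 773727.52
Step 4 — eta = 532683.24 / 773727.52 ≈ 0.68846 (5 s.f.)

0.68846


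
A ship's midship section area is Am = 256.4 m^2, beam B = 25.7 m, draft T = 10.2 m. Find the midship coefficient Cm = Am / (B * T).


Formula: Cm = Am / (B * T)
Step 1 — B * T = 25.7 * 10.2 = 262.14 m^2
Step 2 — Cm = 256.4 / 262.14 ≈ 0.97810 (5 s.f.)

0.97810


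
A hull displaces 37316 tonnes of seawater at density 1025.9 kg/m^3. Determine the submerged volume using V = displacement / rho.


Formula: V = mass / rho
Step 1 — convert tonnes to kg: 37316 t * 1000 = 37316000 kg
Step 2 — V = 37316000 / 1025.9 ≈ 36374 m^3 (5 s.f.)

36374 m^3


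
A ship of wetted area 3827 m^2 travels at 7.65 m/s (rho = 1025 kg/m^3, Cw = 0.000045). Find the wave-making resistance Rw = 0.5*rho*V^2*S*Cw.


Formula: Rw = 0.5 * rho * V^2 * S * Cw
Step 1 — V^2 = 7.65^2 = 58.5225
Step 2 — 0.5 * rho * V^2 = 0.5 * 1025 * 58.5225 = 29992.78125
Step 3 — Rw = 29992.78125 * 3827 * 0.000045 ≈ 5165.2 N (5 s.f.)

5165.2 N


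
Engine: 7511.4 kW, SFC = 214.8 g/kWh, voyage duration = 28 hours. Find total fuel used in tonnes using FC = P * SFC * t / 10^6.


Formula: FC (tonnes) = P * SFC * t / 1,000,000
Step 1 — P * SFC * t = 7511.4 * 214.8 * 28 = 45176564.16 g
Step 2 — FC (tonnes) = 45176564.16 / 1,000,000 ≈ 45.177 tonnes (5 s.f.)

45.177 tonnes


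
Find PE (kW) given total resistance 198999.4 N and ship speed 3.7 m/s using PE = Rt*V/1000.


Formula: PE = Rt * V / 1000 (kW)
Step 1 — PE (W) = 198999.4 * 3.7 = 736297.78 W
Step 2 — PE (kW) = 736297.78 / 1000 ≈ 736.30 kW (5 s.f.)

736.30 kW


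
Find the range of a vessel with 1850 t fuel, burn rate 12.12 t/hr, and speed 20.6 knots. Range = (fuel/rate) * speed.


Formula: endurance = fuel / rate; range = endurance * speed
Step 1 — endurance = 1850 / 12.12 = 152.6403 hours
Step 2 — range = 152.6403 * 20.6 ≈ 3144.4 nautical miles (5 s.f.)

3144.4 NM


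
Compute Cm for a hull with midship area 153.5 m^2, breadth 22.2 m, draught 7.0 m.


Formula: Cm = Am / (B * T)
Step 1 — B * T = 22.2 * 7.0 = 155.4 m^2
Step 2 — Cm = 153.5 / 155.4 ≈ 0.98777 (5 s.f.)

0.98777


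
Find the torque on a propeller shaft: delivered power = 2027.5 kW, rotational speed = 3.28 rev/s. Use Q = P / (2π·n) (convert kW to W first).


Formula: Q = P_W / (2 * pi * n)
Step 1 — P_W = 2027.5 kW * 1000 = 2027500.0 W
Step 2 — 2 * pi * n = 2 * pi * 3.28 = 20.608848
Step 3 — Q = 2027500.0 / 20.608848 ≈ 98380 N·m (5 s.f.)

98380 N·m


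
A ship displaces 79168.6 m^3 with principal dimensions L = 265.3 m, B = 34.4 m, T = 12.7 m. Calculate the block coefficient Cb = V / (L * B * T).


Formula: Cb = V / (L * B * T)
Step 1 — L * B * T = 265.3 * 34.4 * 12.7 = 115904.264 m^3
Step 2 — Cb = 79168.6 / 115904.264 ≈ 0.68305 (5 s.f.)

0.68305


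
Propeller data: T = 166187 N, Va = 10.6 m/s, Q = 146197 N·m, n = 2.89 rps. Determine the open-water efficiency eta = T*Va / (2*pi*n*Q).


Formula: eta = T * Va / (2 * pi * n * Q)
Step 1 — numerator = T * Va = 166187 * 10.6 = 1761582.2
Step 2 — 2 * pi * n = 2 * pi * 2.89 = 18.158406
Step 3 — denominator = 18.158406 * 146197 = 2654704.48
Step 4 — eta = 1761582.2 / 2654704.48 ≈ 0.66357 (5 s.f.)

0.66357


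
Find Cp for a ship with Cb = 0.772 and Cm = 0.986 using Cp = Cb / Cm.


Formula: Cp = Cb / Cm
Substituting: Cp = 0.772 / 0.986
Result: Cp ≈ 0.78296 (5 s.f.)

0.78296


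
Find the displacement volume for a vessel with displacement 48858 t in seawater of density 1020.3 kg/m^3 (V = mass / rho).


Formula: V = mass / rho
Step 1 — convert tonnes to kg: 48858 t * 1000 = 48858000 kg
Step 2 — V = 48858000 / 1020.3 ≈ 47886 m^3 (5 s.f.)

47886 m^3


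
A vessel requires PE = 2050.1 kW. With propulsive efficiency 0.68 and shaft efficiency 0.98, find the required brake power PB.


Formula: PB = PE / (eta_D * eta_S)
Step 1 — combined efficiency = eta_D * eta_S = 0.68 * 0.98 = 0.6664
Step 2 — PB = 2050.1 / 0.6664 ≈ 3076.4 kW (5 s.f.)

3076.4 kW


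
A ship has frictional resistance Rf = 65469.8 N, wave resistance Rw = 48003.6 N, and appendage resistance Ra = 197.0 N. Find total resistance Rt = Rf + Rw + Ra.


Formula: Rt = Rf + Rw + Ra
Substituting: Rt = 65469.8 + 48003.6 + 197.0
Result: Rt = 113670.4 N

113670.4 N


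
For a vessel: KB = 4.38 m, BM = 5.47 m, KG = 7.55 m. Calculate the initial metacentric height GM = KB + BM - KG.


Formula: GM = KB + BM - KG
Step 1 — KM = KB + BM = 4.38 + 5.47 = 9.85 m
Step 2 — GM = KM - KG = 9.85 - 7.55 = 2.3 m

2.3 m


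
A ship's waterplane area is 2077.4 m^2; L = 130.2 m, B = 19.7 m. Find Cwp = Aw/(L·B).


Formula: Cwp = Aw / (L * B)
Step 1 — L * B = 130.2 * 19.7 = 2564.94 m^2
Step 2 — Cwp = 2077.4 / 2564.94 ≈ 0.80992 (5 s.f.)

0.80992


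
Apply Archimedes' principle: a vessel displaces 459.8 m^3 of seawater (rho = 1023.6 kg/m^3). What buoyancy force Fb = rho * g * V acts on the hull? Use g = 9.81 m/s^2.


Formula: Fb = rho * g * V
Substituting: Fb = 1023.6 * 9.81 * 459.8
Intermediate: 1023.6 * 9.81 = 10041.516
Result: Fb = 10041.516 * 459.8 ≈ 4617100 N (5 s.f.)

4617100 N


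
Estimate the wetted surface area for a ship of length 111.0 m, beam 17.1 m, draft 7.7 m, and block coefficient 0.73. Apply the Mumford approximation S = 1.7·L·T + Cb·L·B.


Formula: S = 1.7*L*T + V/T with V = Cb*L*B*T, i.e. S = L * (1.7*T + Cb*B)
Step 1 — 1.7*T = 1.7 * 7.7 = 13.09 m
Step 2 — Cb*B = 0.73 * 17.1 = 12.483 m
Step 3 — 1.7*T + Cb*B = 13.09 + 12.483 = 25.573 m
Step 4 — S = 111.0 * 25.573 ≈ 2838.6 m^2 (5 s.f.)

2838.6 m^2


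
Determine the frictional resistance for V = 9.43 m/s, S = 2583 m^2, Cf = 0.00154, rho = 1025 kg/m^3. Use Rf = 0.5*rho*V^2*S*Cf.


Formula: Rf = 0.5 * rho * V^2 * S * Cf
Step 1 — V^2 = 9.43^2 = 88.9249
Step 2 — 0.5 * rho * V^2 = 0.5 * 1025 * 88.9249 = 45574.01125
Step 3 — Rf = 45574.01125 * 2583 * 0.00154 ≈ 181290 N (5 s.f.)

181290 N


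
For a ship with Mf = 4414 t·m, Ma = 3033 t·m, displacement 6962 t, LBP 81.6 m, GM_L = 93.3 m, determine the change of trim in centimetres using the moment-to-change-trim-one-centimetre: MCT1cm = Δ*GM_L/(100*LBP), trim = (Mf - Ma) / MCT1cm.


Formula: net trimming moment = Mf - Ma; MCT1cm = Δ*GM_L/(100*LBP); trim = net moment / MCT1cm
Step 1 — net trimming moment = 4414 - 3033 = 1381 t·m
Step 2 — MCT1cm = 6962 * 93.3 / (100 * 81.6) = 79.6023 t·m/cm
Step 3 — trim = 1381 / 79.6023 ≈ 17.349 cm (5 s.f.)

17.349 cm


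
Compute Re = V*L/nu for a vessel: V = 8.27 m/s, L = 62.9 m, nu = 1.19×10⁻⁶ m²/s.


Formula: Re = V * L / nu
Step 1 — V * L = 8.27 * 62.9 = 520.183 m^2/s
Step 2 — Re = 520.183 / 1.19e-6 = 4.37e+08

4.37e+08


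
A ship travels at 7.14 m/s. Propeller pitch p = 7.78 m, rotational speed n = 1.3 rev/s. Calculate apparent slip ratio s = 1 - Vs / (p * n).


Formula: s = 1 - Vs / (p * n)
Step 1 — p * n = 7.78 * 1.3 = 10.114
Step 2 — Vs / (p*n) = 7.14 / 10.114 = 0.705952 (6 d.p.)
Step 3 — s = 1 - 0.705952 = 0.294048

0.294048


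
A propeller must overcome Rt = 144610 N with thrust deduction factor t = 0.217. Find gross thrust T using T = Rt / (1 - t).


Formula: T = Rt / (1 - t)
Step 1 — (1 - t) = 1 - 0.217 = 0.783
Step 2 — T = 144610 / 0.783 ≈ 184690 N (5 s.f.)

184690 N


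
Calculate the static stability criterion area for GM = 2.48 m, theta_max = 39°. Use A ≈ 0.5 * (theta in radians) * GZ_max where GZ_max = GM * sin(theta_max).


Formula: GZ_max = GM * sin(theta); Area = 0.5 * theta_rad * GZ_max
Step 1 — GZ_max = 2.48 * sin(39°) = 2.48 * 0.62932 = 1.560714 m
Step 2 — theta_rad = 39 * pi/180 = 0.680678 rad
Step 3 — Area = 0.5 * 0.680678 * 1.560714 ≈ 0.53117 m·rad (5 s.f.)

0.53117 m·rad


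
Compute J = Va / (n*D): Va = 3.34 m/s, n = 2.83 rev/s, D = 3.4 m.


Formula: J = Va / (n * D)
Step 1 — n * D = 2.83 * 3.4 = 9.622
Step 2 — J = 3.34 / 9.622 ≈ 0.34712 (5 s.f.)

0.34712


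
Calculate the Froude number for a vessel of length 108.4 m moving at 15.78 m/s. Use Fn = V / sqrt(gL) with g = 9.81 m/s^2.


Formula: Fn = V / sqrt(g * L)
Step 1 — g * L = 9.81 * 108.4 = 1063.404
Step 2 — sqrt(g * L) = sqrt(1063.404) = 32.609876
Step 3 — Fn = 15.78 / 32.609876 ≈ 0.48390 (5 s.f.)

0.48390


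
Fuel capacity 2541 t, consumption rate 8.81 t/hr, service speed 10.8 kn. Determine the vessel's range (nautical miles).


Formula: endurance = fuel / rate; range = endurance * speed
Step 1 — endurance = 2541 / 8.81 = 288.4222 hours
Step 2 — range = 288.4222 * 10.8 ≈ 3115.0 nautical miles (5 s.f.)

3115.0 NM


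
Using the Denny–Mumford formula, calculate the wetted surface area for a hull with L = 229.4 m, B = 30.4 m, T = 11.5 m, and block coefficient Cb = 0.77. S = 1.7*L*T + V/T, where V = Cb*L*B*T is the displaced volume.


Formula: S = 1.7*L*T + V/T with V = Cb*L*B*T, i.e. S = L * (1.7*T + Cb*B)
Step 1 — 1.7*T = 1.7 * 11.5 = 19.55 m
Step 2 — Cb*B = 0.77 * 30.4 = 23.408 m
Step 3 — 1.7*T + Cb*B = 19.55 + 23.408 = 42.958 m
Step 4 — S = 229.4 * 42.958 ≈ 9854.6 m^2 (5 s.f.)

9854.6 m^2


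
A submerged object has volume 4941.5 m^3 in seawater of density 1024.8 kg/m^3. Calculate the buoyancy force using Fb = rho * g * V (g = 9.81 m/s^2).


Formula: Fb = rho * g * V
Substituting: Fb = 1024.8 * 9.81 * 4941.5
Intermediate: 1024.8 * 9.81 = 10053.288
Result: Fb = 10053.288 * 4941.5 ≈ 49678000 N (5 s.f.)

49678000 N


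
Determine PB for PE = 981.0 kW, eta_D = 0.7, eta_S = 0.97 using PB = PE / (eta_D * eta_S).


Formula: PB = PE / (eta_D * eta_S)
Step 1 — combined efficiency = eta_D * eta_S = 0.7 * 0.97 = 0.679
Step 2 — PB = 981.0 / 0.679 ≈ 1444.8 kW (5 s.f.)

1444.8 kW


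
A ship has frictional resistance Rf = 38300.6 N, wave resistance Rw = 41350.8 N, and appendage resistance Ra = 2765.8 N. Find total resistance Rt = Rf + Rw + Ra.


Formula: Rt = Rf + Rw + Ra
Substituting: Rt = 38300.6 + 41350.8 + 2765.8
Result: Rt = 82417.2 N

82417.2 N


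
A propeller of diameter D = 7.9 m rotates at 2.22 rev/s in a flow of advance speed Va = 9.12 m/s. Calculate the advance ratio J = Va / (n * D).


Formula: J = Va / (n * D)
Step 1 — n * D = 2.22 * 7.9 = 17.538
Step 2 — J = 9.12 / 17.538 ≈ 0.52001 (5 s.f.)

0.52001


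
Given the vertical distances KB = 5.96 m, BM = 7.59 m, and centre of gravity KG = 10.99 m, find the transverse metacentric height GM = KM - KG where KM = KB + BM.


Formula: GM = KB + BM - KG
Step 1 — KM = KB + BM = 5.96 + 7.59 = 13.55 m
Step 2 — GM = KM - KG = 13.55 - 10.99 = 2.56 m

2.56 m


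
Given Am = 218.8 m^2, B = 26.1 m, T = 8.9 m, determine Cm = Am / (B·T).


Formula: Cm = Am / (B * T)
Step 1 — B * T = 26.1 * 8.9 = 232.29 m^2
Step 2 — Cm = 218.8 / 232.29 ≈ 0.94193 (5 s.f.)

0.94193


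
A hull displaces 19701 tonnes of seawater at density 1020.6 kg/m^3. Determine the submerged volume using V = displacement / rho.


Formula: V = mass / rho
Step 1 — convert tonnes to kg: 19701 t * 1000 = 19701000 kg
Step 2 — V = 19701000 / 1020.6 ≈ 19303 m^3 (5 s.f.)

19303 m^3


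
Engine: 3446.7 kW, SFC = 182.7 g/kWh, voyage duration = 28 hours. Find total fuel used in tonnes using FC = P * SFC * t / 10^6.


Formula: FC (tonnes) = P * SFC * t / 1,000,000
Step 1 — P * SFC * t = 3446.7 * 182.7 * 28 = 17631938.52 g
Step 2 — FC (tonnes) = 17631938.52 / 1,000,000 ≈ 17.632 tonnes (5 s.f.)

17.632 tonnes


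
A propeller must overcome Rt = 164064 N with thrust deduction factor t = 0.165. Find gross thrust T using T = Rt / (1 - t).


Formula: T = Rt / (1 - t)
Step 1 — (1 - t) = 1 - 0.165 = 0.835
Step 2 — T = 164064 / 0.835 ≈ 196480 N (5 s.f.)

196480 N


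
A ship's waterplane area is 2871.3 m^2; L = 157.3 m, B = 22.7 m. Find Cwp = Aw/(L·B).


Formula: Cwp = Aw / (L * B)
Step 1 — L * B = 157.3 * 22.7 = 3570.71 m^2
Step 2 — Cwp = 2871.3 / 3570.71 ≈ 0.80413 (5 s.f.)

0.80413


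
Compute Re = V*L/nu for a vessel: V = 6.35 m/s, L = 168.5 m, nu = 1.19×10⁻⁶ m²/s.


Formula: Re = V * L / nu
Step 1 — V * L = 6.35 * 168.5 = 1069.975 m^2/s
Step 2 — Re = 1069.975 / 1.19e-6 = 8.99e+08

8.99e+08


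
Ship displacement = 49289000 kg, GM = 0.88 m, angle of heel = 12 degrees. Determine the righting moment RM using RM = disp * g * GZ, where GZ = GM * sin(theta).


Formula: GZ = GM * sin(theta); RM = disp * g * GZ
Step 1 — GZ = 0.88 * sin(12°) = 0.88 * 0.207912 = 0.182963 m
Step 2 — RM = 49289000 * 9.81 * 0.182963 ≈ 88467000 N·m (5 s.f.)

88467000 N·m


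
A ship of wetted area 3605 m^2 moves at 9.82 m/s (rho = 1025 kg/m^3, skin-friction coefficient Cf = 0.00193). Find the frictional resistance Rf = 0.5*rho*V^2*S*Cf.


Formula: Rf = 0.5 * rho * V^2 * S * Cf
Step 1 — V^2 = 9.82^2 = 96.4324
Step 2 — 0.5 * rho * V^2 = 0.5 * 1025 * 96.4324 = 49421.605
Step 3 — Rf = 49421.605 * 3605 * 0.00193 ≈ 343860 N (5 s.f.)

343860 N


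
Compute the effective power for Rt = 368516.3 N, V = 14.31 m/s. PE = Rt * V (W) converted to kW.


Formula: PE = Rt * V / 1000 (kW)
Step 1 — PE (W) = 368516.3 * 14.31 = 5273468.253 W
Step 2 — PE (kW) = 5273468.253 / 1000 ≈ 5273.5 kW (5 s.f.)

5273.5 kW


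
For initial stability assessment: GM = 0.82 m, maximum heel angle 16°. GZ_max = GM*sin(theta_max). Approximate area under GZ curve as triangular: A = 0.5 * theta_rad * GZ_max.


Formula: GZ_max = GM * sin(theta); Area = 0.5 * theta_rad * GZ_max
Step 1 — GZ_max = 0.82 * sin(16°) = 0.82 * 0.275637 = 0.226022 m
Step 2 — theta_rad = 16 * pi/180 = 0.279253 rad
Step 3 — Area = 0.5 * 0.279253 * 0.226022 ≈ 0.031559 m·rad (5 s.f.)

0.031559 m·rad


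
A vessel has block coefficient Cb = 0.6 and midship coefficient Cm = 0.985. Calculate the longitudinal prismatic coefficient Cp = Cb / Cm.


Formula: Cp = Cb / Cm
Substituting: Cp = 0.6 / 0.985
Result: Cp ≈ 0.60914 (5 s.f.)

0.60914


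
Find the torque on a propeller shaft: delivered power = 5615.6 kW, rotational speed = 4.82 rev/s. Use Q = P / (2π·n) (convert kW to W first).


Formula: Q = P_W / (2 * pi * n)
Step 1 — P_W = 5615.6 kW * 1000 = 5615600.0 W
Step 2 — 2 * pi * n = 2 * pi * 4.82 = 30.284953
Step 3 — Q = 5615600.0 / 30.284953 ≈ 185430 N·m (5 s.f.)

185430 N·m


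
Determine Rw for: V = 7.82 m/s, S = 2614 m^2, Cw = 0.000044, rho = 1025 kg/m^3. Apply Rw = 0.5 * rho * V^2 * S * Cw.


Formula: Rw = 0.5 * rho * V^2 * S * Cw
Step 1 — V^2 = 7.82^2 = 61.1524
Step 2 — 0.5 * rho * V^2 = 0.5 * 1025 * 61.1524 = 31340.605
Step 3 — Rw = 31340.605 * 2614 * 0.000044 ≈ 3604.7 N (5 s.f.)

3604.7 N


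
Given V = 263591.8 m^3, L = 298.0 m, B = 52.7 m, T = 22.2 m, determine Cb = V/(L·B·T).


Formula: Cb = V / (L * B * T)
Step 1 — L * B * T = 298.0 * 52.7 * 22.2 = 348642.12 m^3
Step 2 — Cb = 263591.8 / 348642.12 ≈ 0.75605 (5 s.f.)

0.75605


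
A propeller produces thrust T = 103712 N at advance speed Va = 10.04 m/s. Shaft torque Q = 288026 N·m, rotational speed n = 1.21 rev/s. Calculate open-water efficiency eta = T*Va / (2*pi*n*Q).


Formula: eta = T * Va / (2 * pi * n * Q)
Step 1 — numerator = T * Va = 103712 * 10.04 = 1041268.48
Step 2 — 2 * pi * n = 2 * pi * 1.21 = 7.602654
Step 3 — denominator = 7.602654 * 288026 = 2189762.02
Step 4 — eta = 1041268.48 / 2189762.02 ≈ 0.47552 (5 s.f.)

0.47552


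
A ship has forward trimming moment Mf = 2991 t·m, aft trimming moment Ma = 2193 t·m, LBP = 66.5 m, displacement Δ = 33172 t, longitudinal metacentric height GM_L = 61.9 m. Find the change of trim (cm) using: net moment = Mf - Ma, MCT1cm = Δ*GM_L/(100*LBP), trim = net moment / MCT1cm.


Formula: net trimming moment = Mf - Ma; MCT1cm = Δ*GM_L/(100*LBP); trim = net moment / MCT1cm
Step 1 — net trimming moment = 2991 - 2193 = 798 t·m
Step 2 — MCT1cm = 33172 * 61.9 / (100 * 66.5) = 308.774 t·m/cm
Step 3 — trim = 798 / 308.774 ≈ 2.5844 cm (5 s.f.)

2.5844 cm


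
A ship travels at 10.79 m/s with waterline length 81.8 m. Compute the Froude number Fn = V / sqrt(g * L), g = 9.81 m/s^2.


Formula: Fn = V / sqrt(g * L)
Step 1 — g * L = 9.81 * 81.8 = 802.458
Step 2 — sqrt(g * L) = sqrt(802.458) = 28.32769
Step 3 — Fn = 10.79 / 28.32769 ≈ 0.38090 (5 s.f.)

0.38090


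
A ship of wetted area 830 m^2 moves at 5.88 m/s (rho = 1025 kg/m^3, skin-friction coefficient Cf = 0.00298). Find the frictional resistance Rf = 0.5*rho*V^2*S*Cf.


Formula: Rf = 0.5 * rho * V^2 * S * Cf
Step 1 — V^2 = 5.88^2 = 34.5744
Step 2 — 0.5 * rho * V^2 = 0.5 * 1025 * 34.5744 = 17719.38
Step 3 — Rf = 17719.38 * 830 * 0.00298 ≈ 43827 N (5 s.f.)

43827 N


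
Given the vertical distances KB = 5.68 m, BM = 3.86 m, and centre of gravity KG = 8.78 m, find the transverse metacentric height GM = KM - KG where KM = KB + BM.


Formula: GM = KB + BM - KG
Step 1 — KM = KB + BM = 5.68 + 3.86 = 9.54 m
Step 2 — GM = KM - KG = 9.54 - 8.78 = 0.76 m

0.76 m


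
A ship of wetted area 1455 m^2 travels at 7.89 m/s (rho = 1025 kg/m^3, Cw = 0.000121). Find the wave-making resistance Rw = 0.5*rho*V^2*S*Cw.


Formula: Rw = 0.5 * rho * V^2 * S * Cw
Step 1 — V^2 = 7.89^2 = 62.2521
Step 2 — 0.5 * rho * V^2 = 0.5 * 1025 * 62.2521 = 31904.20125
Step 3 — Rw = 31904.20125 * 1455 * 0.000121 ≈ 5616.9 N (5 s.f.)

5616.9 N


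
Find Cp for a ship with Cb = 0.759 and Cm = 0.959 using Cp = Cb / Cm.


Formula: Cp = Cb / Cm
Substituting: Cp = 0.759 / 0.959
Result: Cp ≈ 0.79145 (5 s.f.)

0.79145
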